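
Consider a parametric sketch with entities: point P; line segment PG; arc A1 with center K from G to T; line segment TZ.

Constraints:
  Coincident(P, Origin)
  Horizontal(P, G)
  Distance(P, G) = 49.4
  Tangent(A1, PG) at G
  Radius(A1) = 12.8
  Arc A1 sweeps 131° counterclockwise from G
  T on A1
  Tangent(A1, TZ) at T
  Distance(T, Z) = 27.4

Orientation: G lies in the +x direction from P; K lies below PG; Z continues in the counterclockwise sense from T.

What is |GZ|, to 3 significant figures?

42.7

P is at the origin; PG is horizontal with |PG| = 49.4 and G on the +x side, so G = (49.4, 0.00). Tangency of A1 to PG means the radius KG is perpendicular to PG, so K = G + (0, -12.8) = (49.4, -12.8). On A1, G sits at bearing 90° from K; a 131° counterclockwise sweep puts T at bearing 221°, so T = K + 12.8·(cos 221°, sin 221°) = (39.7, -21.2). Since A1 is tangent to TZ there, KT ⟂ TZ, so TZ runs along (−sin 221°, cos 221°); with |TZ| = 27.4, Z = (57.7, -41.9). Then |GZ| = |Z − G| = 42.7.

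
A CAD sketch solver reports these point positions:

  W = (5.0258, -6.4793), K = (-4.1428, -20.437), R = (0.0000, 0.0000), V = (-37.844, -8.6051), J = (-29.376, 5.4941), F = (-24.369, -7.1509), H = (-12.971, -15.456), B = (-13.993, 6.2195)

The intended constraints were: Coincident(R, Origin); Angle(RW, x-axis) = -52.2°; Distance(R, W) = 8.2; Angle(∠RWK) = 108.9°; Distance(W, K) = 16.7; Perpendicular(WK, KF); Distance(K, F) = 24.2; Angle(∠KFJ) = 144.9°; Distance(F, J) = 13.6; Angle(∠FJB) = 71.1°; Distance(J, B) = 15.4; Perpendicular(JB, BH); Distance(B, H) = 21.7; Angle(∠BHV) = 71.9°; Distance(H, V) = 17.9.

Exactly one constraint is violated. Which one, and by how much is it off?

Distance(H, V) = 17.9 — off by 7.90.

R = (0.00, 0.00) ✓; RW at -52.20° ✓; |RW| = 8.200 ✓; ∠RWK = 108.9° ✓; |WK| = 16.70 ✓; ∠(WK, KF) = 90.00° ✓; |KF| = 24.20 ✓; ∠KFJ = 144.9° ✓; |FJ| = 13.60 ✓; ∠FJB = 71.10° ✓; |JB| = 15.40 ✓; ∠(JB, BH) = 90.00° ✓; |BH| = 21.70 ✓; ∠BHV = 71.90° ✓; |HV| = 25.80 ✗.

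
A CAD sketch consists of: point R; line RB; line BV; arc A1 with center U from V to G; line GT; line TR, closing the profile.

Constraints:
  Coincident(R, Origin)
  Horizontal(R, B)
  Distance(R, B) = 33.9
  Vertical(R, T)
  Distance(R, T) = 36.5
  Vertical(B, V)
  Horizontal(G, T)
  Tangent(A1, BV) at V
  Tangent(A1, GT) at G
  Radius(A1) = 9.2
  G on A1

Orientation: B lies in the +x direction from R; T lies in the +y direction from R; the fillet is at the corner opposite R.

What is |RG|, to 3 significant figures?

44.1

R is at the origin; R and B share the same y with |RB| = 33.9 and B on the +x side, so B = (33.9, 0.00). RT is vertical with |RT| = 36.5 and T on the +y side, so T = (0.00, 36.5). The virtual corner opposite R is at (33.9, 36.5). A1 meets BV tangentially, so UV is at right angles to BV and tangency of A1 to GT means the radius UG is perpendicular to GT, with radius 9.2, so the center U sits 9.2 in from both sides at U = (24.7, 27.3). That places the tangent points at V = (33.9, 27.3) on BV and G = (24.7, 36.5) on GT. Then |RG| = |G − R| = 44.1.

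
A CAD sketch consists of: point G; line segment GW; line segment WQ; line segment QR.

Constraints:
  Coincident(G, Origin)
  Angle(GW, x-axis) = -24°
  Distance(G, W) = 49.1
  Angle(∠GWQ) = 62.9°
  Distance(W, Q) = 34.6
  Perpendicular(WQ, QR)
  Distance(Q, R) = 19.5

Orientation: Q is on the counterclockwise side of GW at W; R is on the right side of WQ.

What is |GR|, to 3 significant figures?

64.4

G is at the origin; GW runs at -24.0° with length 49.1, so W = 49.1·(cos -24.0°, sin -24.0°) = (44.9, -20.0). ∠GWQ = 62.9°, so WQ runs at -24.0° + (180° − 62.9°) = 93.1° from the x-axis; with |WQ| = 34.6, Q = W + 34.6·(cos 93.1°, sin 93.1°) = (43.0, 14.6). WQ ⟂ QR; with |QR| = 19.5 on the right of WQ, R = Q + 19.5·(0.999, 0.0541) = (62.5, 15.6). Then |GR| = |R − G| = 64.4.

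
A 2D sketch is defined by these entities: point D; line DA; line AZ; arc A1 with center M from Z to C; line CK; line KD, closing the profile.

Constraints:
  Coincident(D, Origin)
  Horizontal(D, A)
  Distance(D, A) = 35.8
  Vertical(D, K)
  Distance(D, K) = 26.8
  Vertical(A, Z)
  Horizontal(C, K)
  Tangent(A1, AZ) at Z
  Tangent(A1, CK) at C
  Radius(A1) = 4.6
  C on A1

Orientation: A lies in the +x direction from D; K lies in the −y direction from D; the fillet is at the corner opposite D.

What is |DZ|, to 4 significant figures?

42.12

D is at the origin; D and A share the same y with |DA| = 35.8 and A on the +x side, so A = (35.80, 0.000). D and K share the same x with |DK| = 26.8 and K on the −y side, so K = (0.000, -26.80). The virtual corner opposite D is at (35.80, -26.80). A1 meets AZ tangentially, so MZ is at right angles to AZ and A1 meets CK tangentially, so MC is at right angles to CK, with radius 4.6, so the center M sits 4.6 in from both sides at M = (31.20, -22.20). That places the tangent points at Z = (35.80, -22.20) on AZ and C = (31.20, -26.80) on CK. Then |DZ| = |Z − D| = 42.12.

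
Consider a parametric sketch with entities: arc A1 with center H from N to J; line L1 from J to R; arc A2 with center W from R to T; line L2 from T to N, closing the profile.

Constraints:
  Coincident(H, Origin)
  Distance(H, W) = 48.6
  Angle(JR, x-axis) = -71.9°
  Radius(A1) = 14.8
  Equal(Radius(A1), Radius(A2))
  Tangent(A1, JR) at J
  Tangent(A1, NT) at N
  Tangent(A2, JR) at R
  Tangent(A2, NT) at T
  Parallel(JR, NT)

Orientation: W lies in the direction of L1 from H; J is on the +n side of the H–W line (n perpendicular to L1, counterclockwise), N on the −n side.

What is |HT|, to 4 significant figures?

50.80

The slot axis is L1's direction at -71.9°, so u = (cos -71.9°, sin -71.9°) = (0.3107, -0.9505) and n = (−sin -71.9°, cos -71.9°) = (0.9505, 0.3107). H is at the origin and W lies 48.6 along u from H, so W = 48.6·u = (15.10, -46.20). Tangency of A1 to both parallel lines with radius 14.8 puts J and N at H ± 14.8·n: J = (14.07, 4.598), N = (-14.07, -4.598). Equal radii place R and T the same way about W: R = W + 14.8·n = (29.17, -41.60), T = W − 14.8·n = (1.031, -50.79). Then |HT| = |T − H| = 50.80.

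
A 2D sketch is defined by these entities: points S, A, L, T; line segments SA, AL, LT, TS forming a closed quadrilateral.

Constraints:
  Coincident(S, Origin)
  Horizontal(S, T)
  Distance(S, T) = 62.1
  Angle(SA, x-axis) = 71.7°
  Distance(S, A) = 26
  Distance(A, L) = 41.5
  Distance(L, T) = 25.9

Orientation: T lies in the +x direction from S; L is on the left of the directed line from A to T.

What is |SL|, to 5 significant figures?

54.559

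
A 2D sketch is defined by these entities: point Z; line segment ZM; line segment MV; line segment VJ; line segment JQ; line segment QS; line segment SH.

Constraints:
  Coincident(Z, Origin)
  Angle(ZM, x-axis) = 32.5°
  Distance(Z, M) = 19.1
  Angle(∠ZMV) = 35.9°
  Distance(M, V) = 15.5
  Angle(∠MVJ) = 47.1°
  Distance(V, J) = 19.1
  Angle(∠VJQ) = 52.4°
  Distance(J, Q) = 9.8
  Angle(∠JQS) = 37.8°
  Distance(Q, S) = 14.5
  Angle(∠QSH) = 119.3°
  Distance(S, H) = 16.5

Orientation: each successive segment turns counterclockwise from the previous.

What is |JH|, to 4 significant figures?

17.04

Z is at the origin; ZM runs at 32.5° with length 19.1, so M = (16.11, 10.26). ∠ZMV = 35.9° gives MV at 176.6° from the x-axis; with |MV| = 15.5, V = (0.6361, 11.18). ∠MVJ = 47.1° gives VJ at -50.50° from the x-axis; with |VJ| = 19.1, J = (12.79, -3.556). ∠VJQ = 52.4° gives JQ at 77.10° from the x-axis; with |JQ| = 9.8, Q = (14.97, 5.996). ∠JQS = 37.8° gives QS at -140.7° from the x-axis; with |QS| = 14.5, S = (3.752, -3.188). ∠QSH = 119.3° gives SH at -80.00° from the x-axis; with |SH| = 16.5, H = (6.618, -19.44). Then |JH| = |H − J| = 17.04.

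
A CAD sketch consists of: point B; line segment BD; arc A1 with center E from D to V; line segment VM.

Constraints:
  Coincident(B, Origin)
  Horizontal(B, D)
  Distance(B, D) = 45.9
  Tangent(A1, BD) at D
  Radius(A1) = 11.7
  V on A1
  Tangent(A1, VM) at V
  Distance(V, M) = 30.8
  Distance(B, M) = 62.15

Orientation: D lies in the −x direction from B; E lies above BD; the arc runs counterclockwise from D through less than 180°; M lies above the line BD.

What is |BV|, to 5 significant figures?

37.775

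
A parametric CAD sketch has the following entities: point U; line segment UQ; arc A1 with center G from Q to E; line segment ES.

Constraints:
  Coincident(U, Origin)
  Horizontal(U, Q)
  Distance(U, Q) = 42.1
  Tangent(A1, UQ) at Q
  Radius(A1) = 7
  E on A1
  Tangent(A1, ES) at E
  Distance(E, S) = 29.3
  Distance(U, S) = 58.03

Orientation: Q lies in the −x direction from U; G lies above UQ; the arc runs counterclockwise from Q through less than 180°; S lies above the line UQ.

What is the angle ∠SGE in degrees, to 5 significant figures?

76.563°

U is at the origin; UQ is horizontal with |UQ| = 42.1 and Q on the −x side, so Q = (-42.100, 0.0000). Tangency of A1 to UQ means the radius GQ is perpendicular to UQ, so G = Q + (0, 7) = (-42.100, 7.0000). Since GE ⟂ ES (tangency), |GS| = √(7.0² + 29.3²) = 30.125 regardless of where E sits on A1. So S lies on both circle(U, 58.03) and circle(G, 30.125); the above-UQ intersection is S = (-44.694, 37.013). E is the foot of the tangent from S: E = (-35.457, 9.2068).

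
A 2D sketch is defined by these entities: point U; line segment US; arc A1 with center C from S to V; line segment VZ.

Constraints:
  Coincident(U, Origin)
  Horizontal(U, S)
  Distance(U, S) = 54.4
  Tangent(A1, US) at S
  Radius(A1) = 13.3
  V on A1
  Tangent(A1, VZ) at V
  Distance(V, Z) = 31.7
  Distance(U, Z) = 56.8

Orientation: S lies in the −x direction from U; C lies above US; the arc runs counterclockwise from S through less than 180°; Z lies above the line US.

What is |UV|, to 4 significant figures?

42.81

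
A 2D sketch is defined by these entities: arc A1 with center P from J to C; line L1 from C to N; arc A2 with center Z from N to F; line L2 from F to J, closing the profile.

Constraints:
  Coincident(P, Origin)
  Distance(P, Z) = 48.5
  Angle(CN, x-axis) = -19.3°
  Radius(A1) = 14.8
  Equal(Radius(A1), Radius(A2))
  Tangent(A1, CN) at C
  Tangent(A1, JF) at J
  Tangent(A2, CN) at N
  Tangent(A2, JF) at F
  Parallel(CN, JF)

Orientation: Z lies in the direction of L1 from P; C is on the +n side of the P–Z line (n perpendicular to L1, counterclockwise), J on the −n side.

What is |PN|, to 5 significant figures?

50.708

Tangency of A1 to both parallel lines with radius 14.8 puts C and J at P ± 14.8·n: C = (4.8916, 13.968), J = (-4.8916, -13.968). Equal radii place N and F the same way about Z: N = Z + 14.8·n = (50.666, -2.0617), F = Z − 14.8·n = (40.883, -29.998). Then |PN| = |N − P| = 50.708.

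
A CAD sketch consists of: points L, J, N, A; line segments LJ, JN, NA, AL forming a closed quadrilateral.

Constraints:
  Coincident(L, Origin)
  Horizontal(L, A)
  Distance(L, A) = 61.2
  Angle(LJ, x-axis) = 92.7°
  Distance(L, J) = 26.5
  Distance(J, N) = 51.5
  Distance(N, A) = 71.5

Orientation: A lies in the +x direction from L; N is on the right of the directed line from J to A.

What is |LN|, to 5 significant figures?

25.504

L is at the origin; L and A share the same y with |LA| = 61.2 and A in +x, so A = (61.2, 0). LJ runs at 92.7° with |LJ| = 26.5, so J = (-1.2483, 26.471). N is determined by |JN| = 51.5 and |NA| = 71.5 together: it lies at the intersection of circle(J, 51.5) and circle(A, 71.5). With |JA| = 67.827, the foot of the radical line on JA is 15.779 from J and the perpendicular offset is √(51.5² − 15.779²) = 49.023. Taking the right-of-JA solution: N = (-5.8527, -24.823).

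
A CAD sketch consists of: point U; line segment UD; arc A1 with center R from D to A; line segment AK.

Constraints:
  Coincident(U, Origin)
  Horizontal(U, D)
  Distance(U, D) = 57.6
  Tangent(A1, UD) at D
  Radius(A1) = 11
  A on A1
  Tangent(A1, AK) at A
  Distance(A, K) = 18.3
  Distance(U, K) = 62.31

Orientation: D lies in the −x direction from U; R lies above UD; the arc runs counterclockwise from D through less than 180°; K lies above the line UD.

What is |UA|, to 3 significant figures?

49.5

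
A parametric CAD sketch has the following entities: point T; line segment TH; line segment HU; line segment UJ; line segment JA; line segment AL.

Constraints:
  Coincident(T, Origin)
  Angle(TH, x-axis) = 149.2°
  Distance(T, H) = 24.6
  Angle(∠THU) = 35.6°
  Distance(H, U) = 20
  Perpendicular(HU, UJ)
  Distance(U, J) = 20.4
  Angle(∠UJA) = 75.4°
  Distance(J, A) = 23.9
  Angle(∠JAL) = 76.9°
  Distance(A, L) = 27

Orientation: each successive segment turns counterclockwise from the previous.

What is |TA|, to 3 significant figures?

23.1

T is at the origin; TH runs at 149.2° with length 24.6, so H = (-21.1, 12.6). ∠THU = 35.6° gives HU at -66.4° from the x-axis; with |HU| = 20.0, U = (-13.1, -5.73). HU ⟂ UJ, so UJ runs at 23.6°; with |UJ| = 20.4, J = (5.57, 2.44). ∠UJA = 75.4° gives JA at 128° from the x-axis; with |JA| = 23.9, A = (-9.21, 21.2). Then |TA| = |A − T| = 23.1.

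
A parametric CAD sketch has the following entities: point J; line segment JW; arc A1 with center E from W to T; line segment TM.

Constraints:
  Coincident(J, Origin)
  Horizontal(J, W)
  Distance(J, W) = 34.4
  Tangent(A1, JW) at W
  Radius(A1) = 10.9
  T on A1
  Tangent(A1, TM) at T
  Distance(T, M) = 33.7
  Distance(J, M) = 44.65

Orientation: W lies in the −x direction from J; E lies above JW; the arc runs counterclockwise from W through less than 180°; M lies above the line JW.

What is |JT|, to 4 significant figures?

25.25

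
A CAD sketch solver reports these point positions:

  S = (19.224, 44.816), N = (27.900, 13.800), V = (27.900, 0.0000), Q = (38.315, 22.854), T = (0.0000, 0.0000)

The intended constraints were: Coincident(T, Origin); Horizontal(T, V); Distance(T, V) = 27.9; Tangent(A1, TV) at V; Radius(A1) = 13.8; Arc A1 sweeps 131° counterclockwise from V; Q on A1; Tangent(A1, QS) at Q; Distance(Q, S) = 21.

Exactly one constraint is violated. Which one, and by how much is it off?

Distance(Q, S) = 21 — off by 8.10.

T = (0.00, 0.00) ✓; T.y = 0.00, V.y = 0.00 ✓; |TV| = 27.90 ✓; ∠(NV, VT) = 90.00° ✓; |NV| = 13.80 ✓; bearing(N→Q) − bearing(N→V) = 131.0° ✓; |NQ| = 13.80 ✓; ∠(NQ, QS) = 90.00° ✓; |QS| = 29.10 ✗.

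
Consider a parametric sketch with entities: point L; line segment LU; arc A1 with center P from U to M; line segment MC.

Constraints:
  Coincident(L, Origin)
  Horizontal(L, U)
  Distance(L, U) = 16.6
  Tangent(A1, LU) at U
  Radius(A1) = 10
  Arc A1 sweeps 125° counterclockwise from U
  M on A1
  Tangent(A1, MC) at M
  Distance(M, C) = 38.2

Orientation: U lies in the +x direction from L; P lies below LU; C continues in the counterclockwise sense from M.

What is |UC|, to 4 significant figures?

48.99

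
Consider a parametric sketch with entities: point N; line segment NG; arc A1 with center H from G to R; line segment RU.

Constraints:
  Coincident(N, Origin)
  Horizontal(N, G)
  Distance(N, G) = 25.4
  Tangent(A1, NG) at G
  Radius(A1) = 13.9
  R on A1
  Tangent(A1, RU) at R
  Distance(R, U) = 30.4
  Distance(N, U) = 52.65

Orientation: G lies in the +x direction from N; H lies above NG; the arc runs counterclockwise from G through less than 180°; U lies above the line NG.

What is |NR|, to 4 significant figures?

42.85

Checks: |HG| = 13.90 ✓; |HR| = 13.90 ✓; ∠(HR, RU) = 90.00° ✓; |RU| = 30.40 ✓; |NU| = 52.65 ✓.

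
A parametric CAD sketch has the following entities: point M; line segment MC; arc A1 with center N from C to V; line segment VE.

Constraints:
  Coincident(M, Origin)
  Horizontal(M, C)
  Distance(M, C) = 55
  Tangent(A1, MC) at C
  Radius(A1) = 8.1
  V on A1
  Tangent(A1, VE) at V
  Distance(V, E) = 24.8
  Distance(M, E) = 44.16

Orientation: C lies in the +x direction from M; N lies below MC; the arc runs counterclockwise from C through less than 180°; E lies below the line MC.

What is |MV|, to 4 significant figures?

48.11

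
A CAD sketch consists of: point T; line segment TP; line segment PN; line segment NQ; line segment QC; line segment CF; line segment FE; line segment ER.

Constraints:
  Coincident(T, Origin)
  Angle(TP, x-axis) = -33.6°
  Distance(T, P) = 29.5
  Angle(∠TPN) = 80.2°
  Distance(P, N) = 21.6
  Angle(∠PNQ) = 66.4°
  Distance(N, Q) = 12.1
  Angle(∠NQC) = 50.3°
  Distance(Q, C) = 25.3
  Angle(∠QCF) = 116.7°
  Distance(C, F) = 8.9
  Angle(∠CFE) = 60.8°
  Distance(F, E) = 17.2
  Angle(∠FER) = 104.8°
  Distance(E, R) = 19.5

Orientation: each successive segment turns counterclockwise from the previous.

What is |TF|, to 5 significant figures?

48.065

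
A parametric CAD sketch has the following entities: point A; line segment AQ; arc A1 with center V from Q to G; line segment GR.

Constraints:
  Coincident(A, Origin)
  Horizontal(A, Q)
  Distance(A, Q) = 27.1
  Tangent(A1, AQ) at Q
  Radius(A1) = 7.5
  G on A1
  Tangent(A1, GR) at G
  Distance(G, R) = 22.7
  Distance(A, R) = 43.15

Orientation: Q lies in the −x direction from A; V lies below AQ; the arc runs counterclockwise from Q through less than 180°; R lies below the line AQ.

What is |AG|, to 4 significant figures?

35.61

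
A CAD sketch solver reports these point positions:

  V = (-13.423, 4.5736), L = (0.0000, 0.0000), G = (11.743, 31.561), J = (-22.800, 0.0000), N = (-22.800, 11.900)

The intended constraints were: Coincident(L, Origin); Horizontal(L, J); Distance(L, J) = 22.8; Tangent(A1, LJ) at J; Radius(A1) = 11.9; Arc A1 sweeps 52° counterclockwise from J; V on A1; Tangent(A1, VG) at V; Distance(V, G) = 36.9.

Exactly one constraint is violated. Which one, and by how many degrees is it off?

Tangent(A1, VG) at V — off by 5.00°.

L = (0.00, 0.00) ✓; L.y = 0.00, J.y = 0.00 ✓; |LJ| = 22.80 ✓; ∠(NJ, JL) = 90.00° ✓; |NJ| = 11.90 ✓; bearing(N→V) − bearing(N→J) = 52.00° ✓; |NV| = 11.90 ✓; ∠(NV, VG) = 95.00° ✗; |VG| = 36.90 ✓.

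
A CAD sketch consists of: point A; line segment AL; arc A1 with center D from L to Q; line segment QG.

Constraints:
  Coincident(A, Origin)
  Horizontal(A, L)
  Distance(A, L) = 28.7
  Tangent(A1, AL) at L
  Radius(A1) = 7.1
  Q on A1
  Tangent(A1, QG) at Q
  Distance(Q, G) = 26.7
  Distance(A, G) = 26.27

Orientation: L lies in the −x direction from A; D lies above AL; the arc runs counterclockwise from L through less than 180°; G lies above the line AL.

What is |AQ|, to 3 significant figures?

23.1

Checks: |DQ| = 7.100 ✓; ∠(DQ, QG) = 90.00° ✓; |QG| = 26.70 ✓; |AG| = 26.27 ✓.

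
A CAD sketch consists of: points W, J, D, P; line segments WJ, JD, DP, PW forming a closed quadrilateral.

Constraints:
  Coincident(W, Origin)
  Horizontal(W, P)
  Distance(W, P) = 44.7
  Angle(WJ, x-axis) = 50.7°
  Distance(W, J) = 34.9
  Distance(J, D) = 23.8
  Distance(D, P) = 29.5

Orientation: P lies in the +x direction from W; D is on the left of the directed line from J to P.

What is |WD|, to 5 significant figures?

54.448

Checks: |WP| = 44.70 ✓; |WJ| = 34.90 ✓; |JD| = 23.80 ✓; |DP| = 29.50 ✓.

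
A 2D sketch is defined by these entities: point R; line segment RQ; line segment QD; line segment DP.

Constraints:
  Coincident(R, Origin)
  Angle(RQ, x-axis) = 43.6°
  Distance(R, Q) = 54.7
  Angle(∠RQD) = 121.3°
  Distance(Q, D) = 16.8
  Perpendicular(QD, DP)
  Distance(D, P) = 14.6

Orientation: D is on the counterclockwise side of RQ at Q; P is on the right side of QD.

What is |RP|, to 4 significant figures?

76.20

R is at the origin; RQ runs at 43.6° with length 54.7, so Q = 54.7·(cos 43.6°, sin 43.6°) = (39.61, 37.72). ∠RQD = 121.3°, so QD runs at 43.6° + (180° − 121.3°) = 102.3° from the x-axis; with |QD| = 16.8, D = Q + 16.8·(cos 102.3°, sin 102.3°) = (36.03, 54.14). The perpendicularity gives DP at right angles to QD; with |DP| = 14.6 on the right of QD, P = D + 14.6·(0.9770, 0.2130) = (50.30, 57.25). Then |RP| = |P − R| = 76.20.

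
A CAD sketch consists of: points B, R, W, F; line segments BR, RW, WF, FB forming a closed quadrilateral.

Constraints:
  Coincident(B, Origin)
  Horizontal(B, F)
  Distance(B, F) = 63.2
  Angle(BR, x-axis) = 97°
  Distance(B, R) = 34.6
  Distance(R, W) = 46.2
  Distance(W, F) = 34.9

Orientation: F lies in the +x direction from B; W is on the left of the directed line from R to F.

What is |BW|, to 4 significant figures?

49.62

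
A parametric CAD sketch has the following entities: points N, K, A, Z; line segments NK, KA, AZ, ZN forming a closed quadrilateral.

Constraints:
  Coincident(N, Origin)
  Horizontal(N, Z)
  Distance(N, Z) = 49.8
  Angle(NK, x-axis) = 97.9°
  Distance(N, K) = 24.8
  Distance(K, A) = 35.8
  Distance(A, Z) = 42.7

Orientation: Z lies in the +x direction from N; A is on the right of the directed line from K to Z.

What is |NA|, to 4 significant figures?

12.37

Checks: NK at 97.90° ✓; |KA| = 35.80 ✓; |AZ| = 42.70 ✓.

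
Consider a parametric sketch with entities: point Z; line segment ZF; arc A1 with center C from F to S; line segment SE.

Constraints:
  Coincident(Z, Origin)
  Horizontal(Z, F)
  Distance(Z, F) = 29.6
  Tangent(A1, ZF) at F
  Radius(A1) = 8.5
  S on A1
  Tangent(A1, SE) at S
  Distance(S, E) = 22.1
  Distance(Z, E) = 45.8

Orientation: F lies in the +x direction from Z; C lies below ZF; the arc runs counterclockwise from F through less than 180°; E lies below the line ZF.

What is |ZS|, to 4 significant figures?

25.48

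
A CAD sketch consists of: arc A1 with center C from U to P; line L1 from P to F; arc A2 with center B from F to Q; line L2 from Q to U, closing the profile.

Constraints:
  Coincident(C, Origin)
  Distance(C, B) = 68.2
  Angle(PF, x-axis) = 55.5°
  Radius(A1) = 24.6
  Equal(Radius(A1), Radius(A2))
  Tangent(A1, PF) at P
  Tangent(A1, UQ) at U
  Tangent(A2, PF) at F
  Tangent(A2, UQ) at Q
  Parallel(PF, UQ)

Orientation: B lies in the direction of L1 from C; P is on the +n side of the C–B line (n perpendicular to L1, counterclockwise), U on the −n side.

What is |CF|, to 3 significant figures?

72.5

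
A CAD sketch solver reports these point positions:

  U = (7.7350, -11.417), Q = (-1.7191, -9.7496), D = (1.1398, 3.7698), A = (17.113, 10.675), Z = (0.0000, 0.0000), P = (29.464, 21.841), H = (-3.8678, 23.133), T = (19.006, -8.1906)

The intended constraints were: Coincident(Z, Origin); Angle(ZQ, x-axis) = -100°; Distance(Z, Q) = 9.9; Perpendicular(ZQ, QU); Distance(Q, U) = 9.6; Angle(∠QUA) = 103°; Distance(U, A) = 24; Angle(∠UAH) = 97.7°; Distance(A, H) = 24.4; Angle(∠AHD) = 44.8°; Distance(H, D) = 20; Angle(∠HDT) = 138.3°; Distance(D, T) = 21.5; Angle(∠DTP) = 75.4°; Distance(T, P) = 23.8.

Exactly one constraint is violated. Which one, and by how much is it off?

Distance(T, P) = 23.8 — off by 8.00.

Z = (0.00, 0.00) ✓; ZQ at -100.0° ✓; |ZQ| = 9.900 ✓; ∠(ZQ, QU) = 90.00° ✓; |QU| = 9.600 ✓; ∠QUA = 103.0° ✓; |UA| = 24.00 ✓; ∠UAH = 97.70° ✓; |AH| = 24.40 ✓; ∠AHD = 44.80° ✓; |HD| = 20.00 ✓; ∠HDT = 138.3° ✓; |DT| = 21.50 ✓; ∠DTP = 75.40° ✓; |TP| = 31.80 ✗.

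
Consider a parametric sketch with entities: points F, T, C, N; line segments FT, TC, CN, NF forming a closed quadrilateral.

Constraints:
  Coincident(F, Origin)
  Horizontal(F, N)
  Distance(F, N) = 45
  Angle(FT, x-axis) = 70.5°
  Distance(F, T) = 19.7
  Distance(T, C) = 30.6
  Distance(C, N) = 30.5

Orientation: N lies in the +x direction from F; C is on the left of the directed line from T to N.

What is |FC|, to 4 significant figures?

45.70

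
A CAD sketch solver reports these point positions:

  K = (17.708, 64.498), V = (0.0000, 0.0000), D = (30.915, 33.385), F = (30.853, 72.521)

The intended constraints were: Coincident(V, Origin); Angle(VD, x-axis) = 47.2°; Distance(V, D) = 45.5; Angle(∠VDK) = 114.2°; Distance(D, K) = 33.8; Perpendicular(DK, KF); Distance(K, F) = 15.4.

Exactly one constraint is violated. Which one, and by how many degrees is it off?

Perpendicular(DK, KF) — off by 8.40°.

V = (0.00, 0.00) ✓; VD at 47.20° ✓; |VD| = 45.50 ✓; ∠VDK = 114.2° ✓; |DK| = 33.80 ✓; ∠(DK, KF) = 81.60° ✗; |KF| = 15.40 ✓.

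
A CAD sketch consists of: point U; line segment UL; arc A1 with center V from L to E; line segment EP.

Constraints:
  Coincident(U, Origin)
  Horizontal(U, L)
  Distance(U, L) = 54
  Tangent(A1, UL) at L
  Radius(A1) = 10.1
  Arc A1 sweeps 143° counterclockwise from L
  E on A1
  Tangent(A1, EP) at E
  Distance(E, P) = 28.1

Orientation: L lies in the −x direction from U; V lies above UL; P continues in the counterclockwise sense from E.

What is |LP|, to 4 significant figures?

38.71

U is at the origin; UL is horizontal with |UL| = 54.0 and L on the −x side, so L = (-54.00, 0.000). Tangency of A1 to UL means the radius VL is perpendicular to UL, so V = L + (0, 10.1) = (-54.00, 10.10). On A1, L sits at bearing -90° from V; a 143° counterclockwise sweep puts E at bearing 53°, so E = V + 10.1·(cos 53°, sin 53°) = (-47.92, 18.17). Since A1 is tangent to EP there, VE ⟂ EP, so EP runs along (−sin 53°, cos 53°); with |EP| = 28.1, P = (-70.36, 35.08). Then |LP| = |P − L| = 38.71.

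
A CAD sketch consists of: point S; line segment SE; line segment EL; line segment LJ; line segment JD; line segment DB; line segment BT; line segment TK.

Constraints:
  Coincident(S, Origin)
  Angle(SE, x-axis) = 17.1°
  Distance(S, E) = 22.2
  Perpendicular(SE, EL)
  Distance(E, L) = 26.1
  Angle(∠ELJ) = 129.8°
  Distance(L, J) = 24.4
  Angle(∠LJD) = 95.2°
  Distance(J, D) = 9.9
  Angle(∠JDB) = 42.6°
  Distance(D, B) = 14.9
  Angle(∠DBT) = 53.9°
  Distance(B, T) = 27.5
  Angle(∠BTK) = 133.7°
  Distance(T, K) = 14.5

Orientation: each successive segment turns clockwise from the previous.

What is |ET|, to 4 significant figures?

63.37

S is at the origin; SE runs at 17.1° with length 22.2, so E = (21.22, 6.528). SE ⟂ EL, so EL runs at -72.90°; with |EL| = 26.1, L = (28.89, -18.42). ∠ELJ = 129.8° gives LJ at -123.1° from the x-axis; with |LJ| = 24.4, J = (15.57, -38.86). ∠LJD = 95.2° gives JD at 152.1° from the x-axis; with |JD| = 9.9, D = (6.819, -34.23). ∠JDB = 42.6° gives DB at 14.70° from the x-axis; with |DB| = 14.9, B = (21.23, -30.45). ∠DBT = 53.9° gives BT at -111.4° from the x-axis; with |BT| = 27.5, T = (11.20, -56.05). Then |ET| = |T − E| = 63.37.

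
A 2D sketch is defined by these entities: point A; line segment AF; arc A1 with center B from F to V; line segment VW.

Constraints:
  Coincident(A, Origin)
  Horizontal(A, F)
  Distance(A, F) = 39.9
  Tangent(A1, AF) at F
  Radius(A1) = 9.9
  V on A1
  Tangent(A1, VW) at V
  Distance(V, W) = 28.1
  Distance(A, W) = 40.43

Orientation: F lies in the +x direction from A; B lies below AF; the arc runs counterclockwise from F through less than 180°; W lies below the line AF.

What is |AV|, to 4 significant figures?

31.23

Checks: |BV| = 9.900 ✓; ∠(BV, VW) = 90.00° ✓; |VW| = 28.10 ✓; |AW| = 40.43 ✓.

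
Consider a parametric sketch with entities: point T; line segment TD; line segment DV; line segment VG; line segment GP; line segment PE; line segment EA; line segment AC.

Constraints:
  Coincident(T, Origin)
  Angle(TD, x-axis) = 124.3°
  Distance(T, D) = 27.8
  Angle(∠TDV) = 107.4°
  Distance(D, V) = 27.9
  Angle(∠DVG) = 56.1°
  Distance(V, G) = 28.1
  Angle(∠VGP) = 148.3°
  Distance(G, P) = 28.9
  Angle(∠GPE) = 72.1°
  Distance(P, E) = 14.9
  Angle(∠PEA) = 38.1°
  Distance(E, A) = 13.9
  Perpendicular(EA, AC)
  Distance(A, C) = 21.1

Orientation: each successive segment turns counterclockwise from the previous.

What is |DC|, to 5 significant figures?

49.831

T is at the origin; TD runs at 124.3° with length 27.8, so D = (-15.666, 22.966). ∠TDV = 107.4° gives DV at -163.10° from the x-axis; with |DV| = 27.9, V = (-42.361, 14.855). ∠DVG = 56.1° gives VG at -39.200° from the x-axis; with |VG| = 28.1, G = (-20.585, -2.9051). ∠VGP = 148.3° gives GP at -7.5000° from the x-axis; with |GP| = 28.9, P = (8.0676, -6.6773). ∠GPE = 72.1° gives PE at 100.40° from the x-axis; with |PE| = 14.9, E = (5.3778, 7.9779). ∠PEA = 38.1° gives EA at -117.70° from the x-axis; with |EA| = 13.9, A = (-1.0835, -4.3290). The perpendicularity gives AC at right angles to EA, so AC runs at -27.700°; with |AC| = 21.1, C = (17.598, -14.137). Then |DC| = |C − D| = 49.831.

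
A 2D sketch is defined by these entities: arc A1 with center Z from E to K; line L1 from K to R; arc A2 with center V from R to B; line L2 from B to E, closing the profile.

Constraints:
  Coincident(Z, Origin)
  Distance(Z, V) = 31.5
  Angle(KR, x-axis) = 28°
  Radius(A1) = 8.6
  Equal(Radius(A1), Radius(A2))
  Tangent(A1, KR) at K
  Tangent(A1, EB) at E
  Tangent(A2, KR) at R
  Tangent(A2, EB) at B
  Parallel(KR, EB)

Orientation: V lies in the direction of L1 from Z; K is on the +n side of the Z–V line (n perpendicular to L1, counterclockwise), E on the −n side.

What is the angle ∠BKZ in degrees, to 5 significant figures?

61.364°

Tangency of A1 to both parallel lines with radius 8.6 puts K and E at Z ± 8.6·n: K = (-4.0375, 7.5933), E = (4.0375, -7.5933). Equal radii place R and B the same way about V: R = V + 8.6·n = (23.775, 22.382), B = V − 8.6·n = (31.850, 7.1950). Then cos ∠BKZ = KB·KZ / (|KB||KZ|), giving 61.364°.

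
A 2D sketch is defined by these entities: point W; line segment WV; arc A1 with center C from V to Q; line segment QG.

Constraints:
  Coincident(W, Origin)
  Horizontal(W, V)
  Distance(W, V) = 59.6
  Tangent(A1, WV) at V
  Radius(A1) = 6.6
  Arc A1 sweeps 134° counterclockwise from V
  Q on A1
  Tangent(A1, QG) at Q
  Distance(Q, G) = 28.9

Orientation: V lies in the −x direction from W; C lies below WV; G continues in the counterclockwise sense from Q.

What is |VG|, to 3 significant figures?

35.5

On A1, V sits at bearing 90° from C; a 134° counterclockwise sweep puts Q at bearing 224°, so Q = C + 6.6·(cos 224°, sin 224°) = (-64.3, -11.2). A1 meets QG tangentially, so CQ is at right angles to QG, so QG runs along (−sin 224°, cos 224°); with |QG| = 28.9, G = (-44.3, -32.0). Then |VG| = |G − V| = 35.5.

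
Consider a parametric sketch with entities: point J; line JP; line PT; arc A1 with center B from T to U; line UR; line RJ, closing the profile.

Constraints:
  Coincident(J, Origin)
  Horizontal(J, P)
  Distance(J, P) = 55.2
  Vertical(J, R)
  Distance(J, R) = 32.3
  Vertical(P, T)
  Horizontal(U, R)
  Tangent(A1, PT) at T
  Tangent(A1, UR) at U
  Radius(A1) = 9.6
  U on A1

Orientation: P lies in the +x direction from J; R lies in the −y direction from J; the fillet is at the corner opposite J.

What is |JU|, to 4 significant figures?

55.88

J is at the origin; JP is horizontal with |JP| = 55.2 and P on the +x side, so P = (55.20, 0.000). JR is vertical with |JR| = 32.3 and R on the −y side, so R = (0.000, -32.30). The virtual corner opposite J is at (55.20, -32.30). A1 meets PT tangentially, so BT is at right angles to PT and A1 meets UR tangentially, so BU is at right angles to UR, with radius 9.6, so the center B sits 9.6 in from both sides at B = (45.60, -22.70). That places the tangent points at T = (55.20, -22.70) on PT and U = (45.60, -32.30) on UR. Then |JU| = |U − J| = 55.88.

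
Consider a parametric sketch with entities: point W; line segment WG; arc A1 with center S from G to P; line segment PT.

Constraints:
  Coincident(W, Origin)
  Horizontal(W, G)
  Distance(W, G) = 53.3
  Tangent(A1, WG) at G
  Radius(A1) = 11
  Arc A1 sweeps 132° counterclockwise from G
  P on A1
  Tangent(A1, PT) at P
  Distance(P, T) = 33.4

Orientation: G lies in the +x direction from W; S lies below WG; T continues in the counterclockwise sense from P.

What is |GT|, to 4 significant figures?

45.45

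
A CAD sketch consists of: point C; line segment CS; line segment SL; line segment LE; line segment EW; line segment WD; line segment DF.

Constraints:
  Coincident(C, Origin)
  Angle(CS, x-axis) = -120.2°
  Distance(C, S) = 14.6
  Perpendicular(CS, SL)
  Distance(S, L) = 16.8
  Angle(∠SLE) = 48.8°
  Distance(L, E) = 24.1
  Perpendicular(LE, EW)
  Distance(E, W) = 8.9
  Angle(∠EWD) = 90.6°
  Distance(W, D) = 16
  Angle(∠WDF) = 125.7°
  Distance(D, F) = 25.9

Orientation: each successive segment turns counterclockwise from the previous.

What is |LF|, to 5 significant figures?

13.845

∠EWD = 90.6° gives WD at -79.600° from the x-axis; with |WD| = 16.0, D = (-3.2709, -14.847). ∠WDF = 125.7° gives DF at -25.300° from the x-axis; with |DF| = 25.9, F = (20.145, -25.916). Then |LF| = |F − L| = 13.845.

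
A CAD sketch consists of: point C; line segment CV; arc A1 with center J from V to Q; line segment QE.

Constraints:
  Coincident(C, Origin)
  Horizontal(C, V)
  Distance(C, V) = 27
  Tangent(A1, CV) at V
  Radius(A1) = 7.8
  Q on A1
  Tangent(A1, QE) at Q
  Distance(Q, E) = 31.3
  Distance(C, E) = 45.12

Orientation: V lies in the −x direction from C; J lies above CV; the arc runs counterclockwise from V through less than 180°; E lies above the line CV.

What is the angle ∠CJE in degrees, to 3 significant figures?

96.5°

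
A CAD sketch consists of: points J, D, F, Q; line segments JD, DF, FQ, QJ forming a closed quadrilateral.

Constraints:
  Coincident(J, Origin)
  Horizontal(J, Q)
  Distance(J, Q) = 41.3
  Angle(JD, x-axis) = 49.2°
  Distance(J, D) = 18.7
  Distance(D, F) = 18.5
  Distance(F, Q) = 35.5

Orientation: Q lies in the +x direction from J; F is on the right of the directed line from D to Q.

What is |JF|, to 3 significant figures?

6.78

J is at the origin; JQ is horizontal with |JQ| = 41.3 and Q in +x, so Q = (41.3, 0). JD runs at 49.2° with |JD| = 18.7, so D = (12.2, 14.2). F is determined by |DF| = 18.5 and |FQ| = 35.5 together: it lies at the intersection of circle(D, 18.5) and circle(Q, 35.5). With |DQ| = 32.3, the foot of the radical line on DQ is 1.98 from D and the perpendicular offset is √(18.5² − 1.98²) = 18.4. Taking the right-of-DQ solution: F = (5.95, -3.25).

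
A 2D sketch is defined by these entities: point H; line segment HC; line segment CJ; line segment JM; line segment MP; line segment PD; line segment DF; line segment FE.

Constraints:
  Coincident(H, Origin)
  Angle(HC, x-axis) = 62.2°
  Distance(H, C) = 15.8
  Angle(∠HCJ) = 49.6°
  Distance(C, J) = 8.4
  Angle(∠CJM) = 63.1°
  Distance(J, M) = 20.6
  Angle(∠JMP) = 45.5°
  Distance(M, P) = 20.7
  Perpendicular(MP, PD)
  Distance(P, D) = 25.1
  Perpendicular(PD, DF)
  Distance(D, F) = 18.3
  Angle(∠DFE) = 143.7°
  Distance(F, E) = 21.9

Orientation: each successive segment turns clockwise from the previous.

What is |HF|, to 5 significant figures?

12.501

H is at the origin; HC runs at 62.2° with length 15.8, so C = (7.3689, 13.976). ∠HCJ = 49.6° gives CJ at -68.200° from the x-axis; with |CJ| = 8.4, J = (10.488, 6.1771). ∠CJM = 63.1° gives JM at 174.90° from the x-axis; with |JM| = 20.6, M = (-10.030, 8.0083). ∠JMP = 45.5° gives MP at 40.400° from the x-axis; with |MP| = 20.7, P = (5.7338, 21.424). The perpendicularity gives PD at right angles to MP, so PD runs at -49.600°; with |PD| = 25.1, D = (22.002, 2.3098). The perpendicularity gives DF at right angles to PD, so DF runs at -139.60°; with |DF| = 18.3, F = (8.0655, -9.5508). Then |HF| = |F − H| = 12.501.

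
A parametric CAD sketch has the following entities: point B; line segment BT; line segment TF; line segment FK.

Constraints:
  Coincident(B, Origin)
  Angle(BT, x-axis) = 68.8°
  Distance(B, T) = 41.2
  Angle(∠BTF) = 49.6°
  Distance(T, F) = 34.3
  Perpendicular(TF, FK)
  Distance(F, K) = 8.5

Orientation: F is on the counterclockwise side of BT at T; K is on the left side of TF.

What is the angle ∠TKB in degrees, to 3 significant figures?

85.5°

B is at the origin; BT runs at 68.8° with length 41.2, so T = 41.2·(cos 68.8°, sin 68.8°) = (14.9, 38.4). ∠BTF = 49.6°, so TF runs at 68.8° + (180° − 49.6°) = 199° from the x-axis; with |TF| = 34.3, F = T + 34.3·(cos 199°, sin 199°) = (-17.5, 27.1). TF is perpendicular to FK; with |FK| = 8.5 on the left of TF, K = F + 8.5·(0.329, -0.944) = (-14.7, 19.1). Then cos ∠TKB = KT·KB / (|KT||KB|), giving 85.5°.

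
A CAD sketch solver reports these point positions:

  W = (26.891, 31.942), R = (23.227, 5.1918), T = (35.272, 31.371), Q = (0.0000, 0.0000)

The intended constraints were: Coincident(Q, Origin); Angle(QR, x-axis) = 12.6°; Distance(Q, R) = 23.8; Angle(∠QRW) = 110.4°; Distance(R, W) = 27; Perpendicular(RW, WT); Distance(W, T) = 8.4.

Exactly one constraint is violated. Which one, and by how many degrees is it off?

Perpendicular(RW, WT) — off by 3.90°.

Q = (0.00, 0.00) ✓; QR at 12.60° ✓; |QR| = 23.80 ✓; ∠QRW = 110.4° ✓; |RW| = 27.00 ✓; ∠(RW, WT) = 86.10° ✗; |WT| = 8.400 ✓.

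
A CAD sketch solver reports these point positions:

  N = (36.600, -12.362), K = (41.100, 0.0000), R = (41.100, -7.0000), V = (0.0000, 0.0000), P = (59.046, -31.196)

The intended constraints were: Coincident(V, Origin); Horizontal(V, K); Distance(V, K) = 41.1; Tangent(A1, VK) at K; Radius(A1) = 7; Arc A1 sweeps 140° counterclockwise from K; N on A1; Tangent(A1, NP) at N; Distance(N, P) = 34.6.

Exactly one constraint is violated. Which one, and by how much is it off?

Distance(N, P) = 34.6 — off by 5.30.

V = (0.00, 0.00) ✓; V.y = 0.00, K.y = 0.00 ✓; |VK| = 41.10 ✓; ∠(RK, KV) = 90.00° ✓; |RK| = 7.000 ✓; bearing(R→N) − bearing(R→K) = 140.0° ✓; |RN| = 7.000 ✓; ∠(RN, NP) = 89.99° ✓; |NP| = 29.30 ✗.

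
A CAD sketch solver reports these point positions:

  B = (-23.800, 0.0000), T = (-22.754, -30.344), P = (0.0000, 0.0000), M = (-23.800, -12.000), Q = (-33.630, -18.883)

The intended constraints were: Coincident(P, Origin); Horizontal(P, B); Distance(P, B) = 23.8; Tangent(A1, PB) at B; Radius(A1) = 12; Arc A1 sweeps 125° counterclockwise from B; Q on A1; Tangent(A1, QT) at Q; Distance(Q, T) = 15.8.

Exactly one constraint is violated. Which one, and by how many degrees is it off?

Tangent(A1, QT) at Q — off by 8.50°.

P = (0.00, 0.00) ✓; P.y = 0.00, B.y = 0.00 ✓; |PB| = 23.80 ✓; ∠(MB, BP) = 90.00° ✓; |MB| = 12.00 ✓; bearing(M→Q) − bearing(M→B) = 125.0° ✓; |MQ| = 12.00 ✓; ∠(MQ, QT) = 81.50° ✗; |QT| = 15.80 ✓.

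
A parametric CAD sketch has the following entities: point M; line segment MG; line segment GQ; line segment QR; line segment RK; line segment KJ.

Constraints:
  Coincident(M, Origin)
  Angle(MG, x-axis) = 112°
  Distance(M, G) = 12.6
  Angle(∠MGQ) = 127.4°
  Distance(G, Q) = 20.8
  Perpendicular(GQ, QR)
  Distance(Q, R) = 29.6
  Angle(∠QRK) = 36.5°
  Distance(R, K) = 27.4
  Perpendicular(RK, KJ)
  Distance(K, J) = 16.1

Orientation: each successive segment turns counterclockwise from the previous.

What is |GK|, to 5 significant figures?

8.8112

GQ is perpendicular to QR, so QR runs at -105.40°; with |QR| = 29.6, R = (-32.634, -11.331). ∠QRK = 36.5° gives RK at 38.100° from the x-axis; with |RK| = 27.4, K = (-11.072, 5.5756). Then |GK| = |K − G| = 8.8112.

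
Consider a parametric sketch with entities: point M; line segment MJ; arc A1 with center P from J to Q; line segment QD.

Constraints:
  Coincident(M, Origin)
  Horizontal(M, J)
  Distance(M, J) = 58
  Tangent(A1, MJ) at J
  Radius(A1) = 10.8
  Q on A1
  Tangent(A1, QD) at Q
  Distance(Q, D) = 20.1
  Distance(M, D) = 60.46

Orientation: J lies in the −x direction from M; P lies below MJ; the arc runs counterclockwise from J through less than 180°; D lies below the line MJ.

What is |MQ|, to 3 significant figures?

68.1

M is at the origin; MJ is horizontal with |MJ| = 58.0 and J on the −x side, so J = (-58.0, 0.00). A1 meets MJ tangentially, so PJ is at right angles to MJ, so P = J + (0, -10.8) = (-58.0, -10.8). Since PQ ⟂ QD (tangency), |PD| = √(10.8² + 20.1²) = 22.8 regardless of where Q sits on A1. So D lies on both circle(M, 60.46) and circle(P, 22.8); the below-MJ intersection is D = (-51.0, -32.5). Q is the foot of the tangent from D: Q = (-65.5, -18.6).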